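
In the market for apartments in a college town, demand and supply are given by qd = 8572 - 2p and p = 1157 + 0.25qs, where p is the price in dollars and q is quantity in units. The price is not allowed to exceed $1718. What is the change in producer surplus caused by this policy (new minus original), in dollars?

-1546256

Rearranging supply gives qs = 4p - 4628. In a free market, 8572 - 2p = 4p - 4628 gives the equilibrium p* = 2200, q* = 4172.
The ceiling of 1718 is below the equilibrium price 2200, so it binds.
At p = 1718: qd = 8572 - 2·1718 = 5136 and qs = 4·1718 - 4628 = 2244.
Producer surplus without the control is ½ · (2200 - 1157) · 4172 = 2175698.
With the ceiling, producers sell 2244 units at 1718, so PS = ½ · (1718 - 1157) · 2244 = 629442.
Change in producer surplus = 629442 - 2175698 = -1546256.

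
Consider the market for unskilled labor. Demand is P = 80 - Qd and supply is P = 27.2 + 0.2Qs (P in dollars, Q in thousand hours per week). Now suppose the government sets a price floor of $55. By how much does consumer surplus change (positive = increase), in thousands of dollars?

-655.5

Rearranging demand gives Qd = 80 - P; rearranging supply gives Qs = 5P - 136. In a free market, 80 - P = 5P - 136 gives the equilibrium P* = 36, Q* = 44.
Because the floor (55) lies above the market-clearing price, it is binding.
At P = 55: Qd = 80 - 55 = 25 and Qs = 5·55 - 136 = 139.
Consumer surplus without the control is ½ · (80 - 36) · 44 = 968.
With the floor, consumers buy 25 units at 55, so CS = ½ · (80 - 55) · 25 = 312.5.
Change in consumer surplus = 312.5 - 968 = -655.5.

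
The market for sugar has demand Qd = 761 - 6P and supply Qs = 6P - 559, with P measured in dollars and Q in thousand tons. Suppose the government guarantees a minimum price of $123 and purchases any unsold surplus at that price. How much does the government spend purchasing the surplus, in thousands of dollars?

Equilibrium: 761 - 6P = 6P - 559, so 1320 = 12P and P* = 110, Q* = 101.
Since 123 > 110, the floor is binding.
At P = 123: Qd = 761 - 6·123 = 23 and Qs = 6·123 - 559 = 179.
Surplus = Qs - Qd = 156.
Government expenditure = surplus × support price = 156 × 123 = 19188.

19188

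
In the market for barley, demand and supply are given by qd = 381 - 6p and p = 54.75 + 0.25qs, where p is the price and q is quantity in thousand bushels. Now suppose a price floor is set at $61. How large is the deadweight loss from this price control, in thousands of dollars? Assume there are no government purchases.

7.5

Rearranging supply gives qs = 4p - 219. In a free market, 381 - 6p = 4p - 219 gives the equilibrium p* = 60, q* = 21.
Because the floor (61) lies above the market-clearing price, it is binding.
At p = 61: qd = 381 - 6·61 = 15 and qs = 4·61 - 219 = 25.
Quantity traded falls to 15. At q = 15 the demand price is (381 - 15)/6 = 61 and the supply price is (219 + 15)/4 = 58.5.
Deadweight loss = ½ · (61 - 58.5) · (21 - 15) = ½ · 2.5 · 6 = 7.5.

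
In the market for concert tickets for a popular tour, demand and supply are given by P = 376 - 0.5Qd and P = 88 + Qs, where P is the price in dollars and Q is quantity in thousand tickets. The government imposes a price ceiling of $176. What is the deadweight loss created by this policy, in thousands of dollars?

Rearranging demand gives Qd = 752 - 2P; rearranging supply gives Qs = P - 88. Equilibrium: 752 - 2P = P - 88, so 840 = 3P and P* = 280, Q* = 192.
Since 176 < 280, the ceiling is binding.
At P = 176: Qd = 752 - 2·176 = 400 and Qs = 176 - 88 = 88.
Quantity traded falls to 88. At Q = 88 the demand price is (752 - 88)/2 = 332 and the supply price is 88 + 88 = 176.
Deadweight loss = ½ · (332 - 176) · (192 - 88) = ½ · 156 · 104 = 8112.

8112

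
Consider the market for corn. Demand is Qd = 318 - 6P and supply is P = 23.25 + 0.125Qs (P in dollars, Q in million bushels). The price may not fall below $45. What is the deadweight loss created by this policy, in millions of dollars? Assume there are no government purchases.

425.25

Rearranging supply gives Qs = 8P - 186. Without the control the market clears where 318 - 6P = 8P - 186, i.e. P* = 36 and Q* = 102.
The floor of 45 is above the equilibrium price 36, so it binds.
At P = 45: Qd = 318 - 6·45 = 48 and Qs = 8·45 - 186 = 174.
Quantity traded falls to 48. At Q = 48 the demand price is (318 - 48)/6 = 45 and the supply price is (186 + 48)/8 = 29.25.
Deadweight loss = ½ · (45 - 29.25) · (102 - 48) = ½ · 15.75 · 54 = 425.25.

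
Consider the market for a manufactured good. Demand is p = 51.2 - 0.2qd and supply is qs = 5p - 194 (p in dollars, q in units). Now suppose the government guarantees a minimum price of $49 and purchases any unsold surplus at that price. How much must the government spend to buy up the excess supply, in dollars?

1960

Rearranging demand gives qd = 256 - 5p. In a free market, 256 - 5p = 5p - 194 gives the equilibrium p* = 45, q* = 31.
Because the floor (49) lies above the market-clearing price, it is binding.
At p = 49: qd = 256 - 5·49 = 11 and qs = 5·49 - 194 = 51.
Surplus = qs - qd = 40.
Government expenditure = surplus × support price = 40 × 49 = 1960.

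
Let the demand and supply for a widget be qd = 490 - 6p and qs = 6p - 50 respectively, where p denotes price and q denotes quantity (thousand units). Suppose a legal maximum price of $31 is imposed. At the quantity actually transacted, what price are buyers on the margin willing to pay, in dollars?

Setting quantity demanded equal to quantity supplied, 490 - 6p = 6p - 50, gives p* = 45 and q* = 220.
Since 31 < 45, the ceiling is binding.
At p = 31: qd = 490 - 6·31 = 304 and qs = 6·31 - 50 = 136.
Only 136 units reach the market. On the demand curve, the marginal buyer's willingness to pay at q = 136 is (490 - 136)/6 = 59.

59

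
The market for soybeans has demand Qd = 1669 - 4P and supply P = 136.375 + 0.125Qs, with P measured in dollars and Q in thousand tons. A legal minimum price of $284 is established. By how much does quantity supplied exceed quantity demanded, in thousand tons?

Rearranging supply gives Qs = 8P - 1091. Setting quantity demanded equal to quantity supplied, 1669 - 4P = 8P - 1091, gives P* = 230 and Q* = 749.
Because the floor (284) lies above the market-clearing price, it is binding.
At P = 284: Qd = 1669 - 4·284 = 533 and Qs = 8·284 - 1091 = 1181.
Surplus = Qs - Qd = 1181 - 533 = 648.

648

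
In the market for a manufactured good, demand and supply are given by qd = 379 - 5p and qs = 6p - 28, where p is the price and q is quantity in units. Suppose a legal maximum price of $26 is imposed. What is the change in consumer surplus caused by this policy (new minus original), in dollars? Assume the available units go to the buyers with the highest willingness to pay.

Setting quantity demanded equal to quantity supplied, 379 - 5p = 6p - 28, gives p* = 37 and q* = 194.
Because the ceiling (26) lies below the market-clearing price, it is binding.
At p = 26: qd = 379 - 5·26 = 249 and qs = 6·26 - 28 = 128.
Consumer surplus without the control is ½ · (75.8 - 37) · 194 = 3763.6.
With the ceiling, 128 units are sold at 26 (assume they go to the highest-value buyers). The demand price at q = 128 is 50.2, so CS = ½ · [(75.8 - 26) + (50.2 - 26)] · 128 = 4736.
Change in consumer surplus = 4736 - 3763.6 = 972.4.

972.4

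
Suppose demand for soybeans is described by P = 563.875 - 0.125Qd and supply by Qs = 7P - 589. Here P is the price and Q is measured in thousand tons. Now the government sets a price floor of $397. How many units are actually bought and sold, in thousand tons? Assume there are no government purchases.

1335

Rearranging demand gives Qd = 4511 - 8P. Without the control the market clears where 4511 - 8P = 7P - 589, i.e. P* = 340 and Q* = 1791.
Since 397 > 340, the floor is binding.
At P = 397: Qd = 4511 - 8·397 = 1335 and Qs = 7·397 - 589 = 2190.
The quantity actually transacted is the short side, demand: 1335.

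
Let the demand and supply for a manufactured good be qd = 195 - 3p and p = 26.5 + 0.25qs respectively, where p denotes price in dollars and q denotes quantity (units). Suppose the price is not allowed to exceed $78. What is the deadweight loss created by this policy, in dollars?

Rearranging supply gives qs = 4p - 106. Without the control the market clears where 195 - 3p = 4p - 106, i.e. p* = 43 and q* = 66.
Since 78 is above p* = 43, the ceiling does not bind and the free-market outcome prevails.
Since the control does not bind, no trades are prevented and deadweight loss is zero.

0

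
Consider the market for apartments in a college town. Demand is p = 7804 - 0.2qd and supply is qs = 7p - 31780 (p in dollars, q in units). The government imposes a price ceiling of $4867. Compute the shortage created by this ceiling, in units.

12396

Rearranging demand gives qd = 39020 - 5p. In a free market, 39020 - 5p = 7p - 31780 gives the equilibrium p* = 5900, q* = 9520.
Since 4867 < 5900, the ceiling is binding.
At p = 4867: qd = 39020 - 5·4867 = 14685 and qs = 7·4867 - 31780 = 2289.
Shortage = qd - qs = 14685 - 2289 = 12396.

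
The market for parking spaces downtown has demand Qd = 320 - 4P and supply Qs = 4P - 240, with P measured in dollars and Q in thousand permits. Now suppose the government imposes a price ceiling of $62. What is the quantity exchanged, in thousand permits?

Without the control the market clears where 320 - 4P = 4P - 240, i.e. P* = 70 and Q* = 40.
The ceiling of 62 is below the equilibrium price 70, so it binds.
At P = 62: Qd = 320 - 4·62 = 72 and Qs = 4·62 - 240 = 8.
The quantity actually transacted is the short side, supply: 8.

8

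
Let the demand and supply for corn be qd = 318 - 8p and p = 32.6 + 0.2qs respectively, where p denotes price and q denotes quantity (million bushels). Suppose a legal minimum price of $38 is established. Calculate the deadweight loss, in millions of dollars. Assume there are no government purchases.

Rearranging supply gives qs = 5p - 163. Setting quantity demanded equal to quantity supplied, 318 - 8p = 5p - 163, gives p* = 37 and q* = 22.
Because the floor (38) lies above the market-clearing price, it is binding.
At p = 38: qd = 318 - 8·38 = 14 and qs = 5·38 - 163 = 27.
Quantity traded falls to 14. At q = 14 the demand price is (318 - 14)/8 = 38 and the supply price is (163 + 14)/5 = 35.4.
Deadweight loss = ½ · (38 - 35.4) · (22 - 14) = ½ · 2.6 · 8 = 10.4.

10.4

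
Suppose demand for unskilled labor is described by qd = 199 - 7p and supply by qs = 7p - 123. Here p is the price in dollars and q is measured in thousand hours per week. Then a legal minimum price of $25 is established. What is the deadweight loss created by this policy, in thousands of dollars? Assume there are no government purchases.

28

In a free market, 199 - 7p = 7p - 123 gives the equilibrium p* = 23, q* = 38.
Since 25 > 23, the floor is binding.
At p = 25: qd = 199 - 7·25 = 24 and qs = 7·25 - 123 = 52.
Quantity traded falls to 24. At q = 24 the demand price is (199 - 24)/7 = 25 and the supply price is (123 + 24)/7 = 21.
Deadweight loss = ½ · (25 - 21) · (38 - 24) = ½ · 4 · 14 = 28.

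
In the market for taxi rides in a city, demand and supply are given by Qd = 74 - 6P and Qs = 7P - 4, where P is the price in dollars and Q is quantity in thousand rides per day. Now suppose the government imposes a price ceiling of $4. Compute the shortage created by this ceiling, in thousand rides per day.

26

Equilibrium: 74 - 6P = 7P - 4, so 78 = 13P and P* = 6, Q* = 38.
Since 4 < 6, the ceiling is binding.
At P = 4: Qd = 74 - 6·4 = 50 and Qs = 7·4 - 4 = 24.
Shortage = Qd - Qs = 50 - 24 = 26.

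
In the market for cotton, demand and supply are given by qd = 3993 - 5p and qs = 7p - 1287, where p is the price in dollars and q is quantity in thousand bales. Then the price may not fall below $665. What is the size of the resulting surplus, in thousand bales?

Setting quantity demanded equal to quantity supplied, 3993 - 5p = 7p - 1287, gives p* = 440 and q* = 1793.
The floor of 665 is above the equilibrium price 440, so it binds.
At p = 665: qd = 3993 - 5·665 = 668 and qs = 7·665 - 1287 = 3368.
Surplus = qs - qd = 3368 - 668 = 2700.

2700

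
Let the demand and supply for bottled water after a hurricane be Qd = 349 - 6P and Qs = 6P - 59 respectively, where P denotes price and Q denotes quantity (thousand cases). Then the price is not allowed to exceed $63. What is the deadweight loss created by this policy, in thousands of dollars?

In a free market, 349 - 6P = 6P - 59 gives the equilibrium P* = 34, Q* = 145.
The ceiling of 63 is above the equilibrium price 34, so it is not binding; the market clears at P* = 34, Q* = 145.
Since the control does not bind, no trades are prevented and deadweight loss is zero.

0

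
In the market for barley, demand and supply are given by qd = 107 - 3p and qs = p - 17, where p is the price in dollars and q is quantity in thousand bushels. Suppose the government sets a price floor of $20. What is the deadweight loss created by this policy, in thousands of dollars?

Setting quantity demanded equal to quantity supplied, 107 - 3p = p - 17, gives p* = 31 and q* = 14.
Since 20 is below p* = 31, the floor does not bind and the free-market outcome prevails.
Since the control does not bind, no trades are prevented and deadweight loss is zero.

0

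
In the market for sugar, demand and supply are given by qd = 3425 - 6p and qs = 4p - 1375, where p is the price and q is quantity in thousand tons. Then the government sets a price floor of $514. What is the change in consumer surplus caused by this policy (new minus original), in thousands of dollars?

Without the control the market clears where 3425 - 6p = 4p - 1375, i.e. p* = 480 and q* = 545.
Because the floor (514) lies above the market-clearing price, it is binding.
At p = 514: qd = 3425 - 6·514 = 341 and qs = 4·514 - 1375 = 681.
Consumer surplus without the control is ½ · (3425/6 - 480) · 545 = 297025/12.
With the floor, consumers buy 341 units at 514, so CS = ½ · (3425/6 - 514) · 341 = 116281/12.
Change in consumer surplus = 116281/12 - 297025/12 = -15062.

-15062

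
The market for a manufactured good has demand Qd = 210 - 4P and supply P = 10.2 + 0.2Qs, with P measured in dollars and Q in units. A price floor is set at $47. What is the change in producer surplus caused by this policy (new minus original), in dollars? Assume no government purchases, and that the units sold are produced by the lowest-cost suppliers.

Rearranging supply gives Qs = 5P - 51. Equilibrium: 210 - 4P = 5P - 51, so 261 = 9P and P* = 29, Q* = 94.
Since 47 > 29, the floor is binding.
At P = 47: Qd = 210 - 4·47 = 22 and Qs = 5·47 - 51 = 184.
Producer surplus without the control is ½ · (29 - 10.2) · 94 = 883.6.
With the floor, 22 units are sold at 47. The supply price at Q = 22 is 14.6, so PS = ½ · [(47 - 10.2) + (47 - 14.6)] · 22 = 761.2.
Change in producer surplus = 761.2 - 883.6 = -122.4.

-122.4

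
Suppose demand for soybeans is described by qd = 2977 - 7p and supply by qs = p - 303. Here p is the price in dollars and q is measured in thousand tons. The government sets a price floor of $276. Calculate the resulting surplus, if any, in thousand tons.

Setting quantity demanded equal to quantity supplied, 2977 - 7p = p - 303, gives p* = 410 and q* = 107.
Since 276 is below p* = 410, the floor does not bind and the free-market outcome prevails.
Since the control does not bind, there is no surplus.

0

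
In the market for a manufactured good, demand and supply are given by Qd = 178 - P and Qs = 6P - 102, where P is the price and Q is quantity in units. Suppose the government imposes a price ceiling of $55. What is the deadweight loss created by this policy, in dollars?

0

Setting quantity demanded equal to quantity supplied, 178 - P = 6P - 102, gives P* = 40 and Q* = 138.
Since 55 is above P* = 40, the ceiling does not bind and the free-market outcome prevails.
Since the control does not bind, no trades are prevented and deadweight loss is zero.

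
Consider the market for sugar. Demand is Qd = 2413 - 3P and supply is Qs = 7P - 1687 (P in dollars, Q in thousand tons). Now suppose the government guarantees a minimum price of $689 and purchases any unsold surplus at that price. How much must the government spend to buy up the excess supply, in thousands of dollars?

1922310

In a free market, 2413 - 3P = 7P - 1687 gives the equilibrium P* = 410, Q* = 1183.
The floor of 689 is above the equilibrium price 410, so it binds.
At P = 689: Qd = 2413 - 3·689 = 346 and Qs = 7·689 - 1687 = 3136.
Surplus = Qs - Qd = 2790.
Government expenditure = surplus × support price = 2790 × 689 = 1922310.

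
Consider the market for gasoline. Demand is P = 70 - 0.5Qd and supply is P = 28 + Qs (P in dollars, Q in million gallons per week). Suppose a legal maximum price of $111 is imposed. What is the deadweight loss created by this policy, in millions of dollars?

Rearranging demand gives Qd = 140 - 2P; rearranging supply gives Qs = P - 28. Equilibrium: 140 - 2P = P - 28, so 168 = 3P and P* = 56, Q* = 28.
The ceiling of 111 is above the equilibrium price 56, so it is not binding; the market clears at P* = 56, Q* = 28.
Since the control does not bind, no trades are prevented and deadweight loss is zero.

0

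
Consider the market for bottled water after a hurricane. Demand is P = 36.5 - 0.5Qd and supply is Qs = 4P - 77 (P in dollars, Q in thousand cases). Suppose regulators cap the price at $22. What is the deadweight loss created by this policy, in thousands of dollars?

54

Rearranging demand gives Qd = 73 - 2P. In a free market, 73 - 2P = 4P - 77 gives the equilibrium P* = 25, Q* = 23.
Because the ceiling (22) lies below the market-clearing price, it is binding.
At P = 22: Qd = 73 - 2·22 = 29 and Qs = 4·22 - 77 = 11.
Quantity traded falls to 11. At Q = 11 the demand price is (73 - 11)/2 = 31 and the supply price is (77 + 11)/4 = 22.
Deadweight loss = ½ · (31 - 22) · (23 - 11) = ½ · 9 · 12 = 54.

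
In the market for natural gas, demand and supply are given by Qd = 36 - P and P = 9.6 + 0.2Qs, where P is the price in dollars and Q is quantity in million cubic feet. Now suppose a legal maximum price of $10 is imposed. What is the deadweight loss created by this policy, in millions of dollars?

Rearranging supply gives Qs = 5P - 48. Setting quantity demanded equal to quantity supplied, 36 - P = 5P - 48, gives P* = 14 and Q* = 22.
Since 10 < 14, the ceiling is binding.
At P = 10: Qd = 36 - 10 = 26 and Qs = 5·10 - 48 = 2.
Quantity traded falls to 2. At Q = 2 the demand price is 36 - 2 = 34 and the supply price is (48 + 2)/5 = 10.
Deadweight loss = ½ · (34 - 10) · (22 - 2) = ½ · 24 · 20 = 240.

240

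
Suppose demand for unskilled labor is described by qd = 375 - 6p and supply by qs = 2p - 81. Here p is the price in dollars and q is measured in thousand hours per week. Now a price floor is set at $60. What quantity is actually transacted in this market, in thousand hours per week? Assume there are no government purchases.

Without the control the market clears where 375 - 6p = 2p - 81, i.e. p* = 57 and q* = 33.
Because the floor (60) lies above the market-clearing price, it is binding.
At p = 60: qd = 375 - 6·60 = 15 and qs = 2·60 - 81 = 39.
The quantity actually transacted is the short side, demand: 15.

15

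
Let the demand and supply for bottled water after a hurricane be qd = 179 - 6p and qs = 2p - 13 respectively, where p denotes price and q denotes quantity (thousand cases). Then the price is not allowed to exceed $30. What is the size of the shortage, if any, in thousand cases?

In a free market, 179 - 6p = 2p - 13 gives the equilibrium p* = 24, q* = 35.
The ceiling of 30 is above the equilibrium price 24, so it is not binding; the market clears at p* = 24, q* = 35.
Since the control does not bind, there is no shortage.

0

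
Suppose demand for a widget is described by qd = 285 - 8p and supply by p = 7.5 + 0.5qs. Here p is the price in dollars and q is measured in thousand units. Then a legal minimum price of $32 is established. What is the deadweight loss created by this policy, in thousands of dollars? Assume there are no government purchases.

Rearranging supply gives qs = 2p - 15. Equilibrium: 285 - 8p = 2p - 15, so 300 = 10p and p* = 30, q* = 45.
Since 32 > 30, the floor is binding.
At p = 32: qd = 285 - 8·32 = 29 and qs = 2·32 - 15 = 49.
Quantity traded falls to 29. At q = 29 the demand price is (285 - 29)/8 = 32 and the supply price is (15 + 29)/2 = 22.
Deadweight loss = ½ · (32 - 22) · (45 - 29) = ½ · 10 · 16 = 80.

80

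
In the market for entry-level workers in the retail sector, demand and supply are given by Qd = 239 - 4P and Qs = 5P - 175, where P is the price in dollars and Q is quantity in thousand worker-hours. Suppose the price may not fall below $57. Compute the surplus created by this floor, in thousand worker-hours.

99

Equilibrium: 239 - 4P = 5P - 175, so 414 = 9P and P* = 46, Q* = 55.
Since 57 > 46, the floor is binding.
At P = 57: Qd = 239 - 4·57 = 11 and Qs = 5·57 - 175 = 110.
Surplus = Qs - Qd = 110 - 11 = 99.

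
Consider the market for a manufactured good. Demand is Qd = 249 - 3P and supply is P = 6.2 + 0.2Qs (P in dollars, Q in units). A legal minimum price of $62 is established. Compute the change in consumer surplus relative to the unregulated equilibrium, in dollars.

-2794.5

Rearranging supply gives Qs = 5P - 31. Setting quantity demanded equal to quantity supplied, 249 - 3P = 5P - 31, gives P* = 35 and Q* = 144.
The floor of 62 is above the equilibrium price 35, so it binds.
At P = 62: Qd = 249 - 3·62 = 63 and Qs = 5·62 - 31 = 279.
Consumer surplus without the control is ½ · (83 - 35) · 144 = 3456.
With the floor, consumers buy 63 units at 62, so CS = ½ · (83 - 62) · 63 = 661.5.
Change in consumer surplus = 661.5 - 3456 = -2794.5.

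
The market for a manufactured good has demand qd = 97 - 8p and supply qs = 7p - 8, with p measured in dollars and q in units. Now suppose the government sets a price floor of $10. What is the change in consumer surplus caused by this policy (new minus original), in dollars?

In a free market, 97 - 8p = 7p - 8 gives the equilibrium p* = 7, q* = 41.
Since 10 > 7, the floor is binding.
At p = 10: qd = 97 - 8·10 = 17 and qs = 7·10 - 8 = 62.
Consumer surplus without the control is ½ · (12.125 - 7) · 41 = 105.0625.
With the floor, consumers buy 17 units at 10, so CS = ½ · (12.125 - 10) · 17 = 18.0625.
Change in consumer surplus = 18.0625 - 105.0625 = -87.

-87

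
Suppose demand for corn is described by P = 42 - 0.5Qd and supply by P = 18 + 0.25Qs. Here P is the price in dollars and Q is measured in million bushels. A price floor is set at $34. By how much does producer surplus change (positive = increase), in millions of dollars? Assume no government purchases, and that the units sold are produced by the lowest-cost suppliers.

Rearranging demand gives Qd = 84 - 2P; rearranging supply gives Qs = 4P - 72. In a free market, 84 - 2P = 4P - 72 gives the equilibrium P* = 26, Q* = 32.
Because the floor (34) lies above the market-clearing price, it is binding.
At P = 34: Qd = 84 - 2·34 = 16 and Qs = 4·34 - 72 = 64.
Producer surplus without the control is ½ · (26 - 18) · 32 = 128.
With the floor, 16 units are sold at 34. The supply price at Q = 16 is 22, so PS = ½ · [(34 - 18) + (34 - 22)] · 16 = 224.
Change in producer surplus = 224 - 128 = 96.

96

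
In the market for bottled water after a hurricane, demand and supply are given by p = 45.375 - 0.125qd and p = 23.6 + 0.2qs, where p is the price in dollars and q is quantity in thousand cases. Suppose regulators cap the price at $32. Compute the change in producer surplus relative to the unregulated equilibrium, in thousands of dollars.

Rearranging demand gives qd = 363 - 8p; rearranging supply gives qs = 5p - 118. In a free market, 363 - 8p = 5p - 118 gives the equilibrium p* = 37, q* = 67.
Since 32 < 37, the ceiling is binding.
At p = 32: qd = 363 - 8·32 = 107 and qs = 5·32 - 118 = 42.
Producer surplus without the control is ½ · (37 - 23.6) · 67 = 448.9.
With the ceiling, producers sell 42 units at 32, so PS = ½ · (32 - 23.6) · 42 = 176.4.
Change in producer surplus = 176.4 - 448.9 = -272.5.

-272.5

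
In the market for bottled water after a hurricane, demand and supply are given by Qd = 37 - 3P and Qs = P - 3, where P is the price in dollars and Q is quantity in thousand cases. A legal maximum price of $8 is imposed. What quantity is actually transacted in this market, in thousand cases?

5

Without the control the market clears where 37 - 3P = P - 3, i.e. P* = 10 and Q* = 7.
Since 8 < 10, the ceiling is binding.
At P = 8: Qd = 37 - 3·8 = 13 and Qs = 8 - 3 = 5.
The quantity actually transacted is the short side, supply: 5.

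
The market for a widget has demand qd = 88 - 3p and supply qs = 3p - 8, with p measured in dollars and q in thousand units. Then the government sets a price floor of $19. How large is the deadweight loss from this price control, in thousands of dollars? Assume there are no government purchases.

27

Setting quantity demanded equal to quantity supplied, 88 - 3p = 3p - 8, gives p* = 16 and q* = 40.
Since 19 > 16, the floor is binding.
At p = 19: qd = 88 - 3·19 = 31 and qs = 3·19 - 8 = 49.
Quantity traded falls to 31. At q = 31 the demand price is (88 - 31)/3 = 19 and the supply price is (8 + 31)/3 = 13.
Deadweight loss = ½ · (19 - 13) · (40 - 31) = ½ · 6 · 9 = 27.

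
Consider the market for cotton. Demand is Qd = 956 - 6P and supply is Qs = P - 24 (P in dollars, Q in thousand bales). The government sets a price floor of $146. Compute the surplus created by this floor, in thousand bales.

Without the control the market clears where 956 - 6P = P - 24, i.e. P* = 140 and Q* = 116.
Since 146 > 140, the floor is binding.
At P = 146: Qd = 956 - 6·146 = 80 and Qs = 146 - 24 = 122.
Surplus = Qs - Qd = 122 - 80 = 42.

42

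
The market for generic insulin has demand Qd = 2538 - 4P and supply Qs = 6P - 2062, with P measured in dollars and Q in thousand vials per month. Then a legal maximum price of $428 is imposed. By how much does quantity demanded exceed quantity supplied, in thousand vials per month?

Without the control the market clears where 2538 - 4P = 6P - 2062, i.e. P* = 460 and Q* = 698.
Since 428 < 460, the ceiling is binding.
At P = 428: Qd = 2538 - 4·428 = 826 and Qs = 6·428 - 2062 = 506.
Shortage = Qd - Qs = 826 - 506 = 320.

320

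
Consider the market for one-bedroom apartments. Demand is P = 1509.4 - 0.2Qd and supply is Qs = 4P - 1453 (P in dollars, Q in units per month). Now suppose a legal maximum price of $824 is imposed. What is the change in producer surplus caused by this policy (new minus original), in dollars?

Rearranging demand gives Qd = 7547 - 5P. Setting quantity demanded equal to quantity supplied, 7547 - 5P = 4P - 1453, gives P* = 1000 and Q* = 2547.
Since 824 < 1000, the ceiling is binding.
At P = 824: Qd = 7547 - 5·824 = 3427 and Qs = 4·824 - 1453 = 1843.
Producer surplus without the control is ½ · (1000 - 363.25) · 2547 = 810901.125.
With the ceiling, producers sell 1843 units at 824, so PS = ½ · (824 - 363.25) · 1843 = 424581.125.
Change in producer surplus = 424581.125 - 810901.125 = -386320.

-386320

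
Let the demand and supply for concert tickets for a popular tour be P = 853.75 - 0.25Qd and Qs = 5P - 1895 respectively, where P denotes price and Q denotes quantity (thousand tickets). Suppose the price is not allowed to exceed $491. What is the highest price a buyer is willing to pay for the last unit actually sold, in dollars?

Rearranging demand gives Qd = 3415 - 4P. Without the control the market clears where 3415 - 4P = 5P - 1895, i.e. P* = 590 and Q* = 1055.
Because the ceiling (491) lies below the market-clearing price, it is binding.
At P = 491: Qd = 3415 - 4·491 = 1451 and Qs = 5·491 - 1895 = 560.
Only 560 units reach the market. On the demand curve, the marginal buyer's willingness to pay at Q = 560 is (3415 - 560)/4 = 713.75.

713.75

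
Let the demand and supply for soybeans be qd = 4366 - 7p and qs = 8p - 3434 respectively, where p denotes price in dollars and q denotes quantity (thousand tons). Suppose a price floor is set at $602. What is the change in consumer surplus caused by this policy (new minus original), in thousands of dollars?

Without the control the market clears where 4366 - 7p = 8p - 3434, i.e. p* = 520 and q* = 726.
Because the floor (602) lies above the market-clearing price, it is binding.
At p = 602: qd = 4366 - 7·602 = 152 and qs = 8·602 - 3434 = 1382.
Consumer surplus without the control is ½ · (4366/7 - 520) · 726 = 263538/7.
With the floor, consumers buy 152 units at 602, so CS = ½ · (4366/7 - 602) · 152 = 11552/7.
Change in consumer surplus = 11552/7 - 263538/7 = -35998.

-35998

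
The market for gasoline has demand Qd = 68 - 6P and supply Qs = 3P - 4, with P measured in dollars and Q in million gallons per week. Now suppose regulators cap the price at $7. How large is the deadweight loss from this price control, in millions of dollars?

Setting quantity demanded equal to quantity supplied, 68 - 6P = 3P - 4, gives P* = 8 and Q* = 20.
The ceiling of 7 is below the equilibrium price 8, so it binds.
At P = 7: Qd = 68 - 6·7 = 26 and Qs = 3·7 - 4 = 17.
Quantity traded falls to 17. At Q = 17 the demand price is (68 - 17)/6 = 8.5 and the supply price is (4 + 17)/3 = 7.
Deadweight loss = ½ · (8.5 - 7) · (20 - 17) = ½ · 1.5 · 3 = 2.25.

2.25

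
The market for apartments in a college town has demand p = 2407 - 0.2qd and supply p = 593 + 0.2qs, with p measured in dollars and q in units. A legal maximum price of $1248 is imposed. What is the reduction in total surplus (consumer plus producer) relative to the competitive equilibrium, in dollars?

317520

Rearranging demand gives qd = 12035 - 5p; rearranging supply gives qs = 5p - 2965. Setting quantity demanded equal to quantity supplied, 12035 - 5p = 5p - 2965, gives p* = 1500 and q* = 4535.
Because the ceiling (1248) lies below the market-clearing price, it is binding.
At p = 1248: qd = 12035 - 5·1248 = 5795 and qs = 5·1248 - 2965 = 3275.
Quantity traded falls to 3275. At q = 3275 the demand price is (12035 - 3275)/5 = 1752 and the supply price is (2965 + 3275)/5 = 1248.
Deadweight loss = ½ · (1752 - 1248) · (4535 - 3275) = ½ · 504 · 1260 = 317520.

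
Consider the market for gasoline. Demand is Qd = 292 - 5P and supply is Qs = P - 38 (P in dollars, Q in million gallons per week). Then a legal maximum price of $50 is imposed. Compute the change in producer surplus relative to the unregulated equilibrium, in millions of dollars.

-72.5

In a free market, 292 - 5P = P - 38 gives the equilibrium P* = 55, Q* = 17.
Since 50 < 55, the ceiling is binding.
At P = 50: Qd = 292 - 5·50 = 42 and Qs = 50 - 38 = 12.
Producer surplus without the control is ½ · (55 - 38) · 17 = 144.5.
With the ceiling, producers sell 12 units at 50, so PS = ½ · (50 - 38) · 12 = 72.
Change in producer surplus = 72 - 144.5 = -72.5.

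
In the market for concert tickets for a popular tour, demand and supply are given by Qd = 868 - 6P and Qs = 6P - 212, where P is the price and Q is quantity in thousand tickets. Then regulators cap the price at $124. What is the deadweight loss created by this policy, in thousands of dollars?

Setting quantity demanded equal to quantity supplied, 868 - 6P = 6P - 212, gives P* = 90 and Q* = 328.
The ceiling of 124 is above the equilibrium price 90, so it is not binding; the market clears at P* = 90, Q* = 328.
Since the control does not bind, no trades are prevented and deadweight loss is zero.

0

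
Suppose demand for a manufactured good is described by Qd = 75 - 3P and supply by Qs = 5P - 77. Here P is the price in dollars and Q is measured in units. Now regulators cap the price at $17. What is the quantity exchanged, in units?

Without the control the market clears where 75 - 3P = 5P - 77, i.e. P* = 19 and Q* = 18.
The ceiling of 17 is below the equilibrium price 19, so it binds.
At P = 17: Qd = 75 - 3·17 = 24 and Qs = 5·17 - 77 = 8.
The quantity actually transacted is the short side, supply: 8.

8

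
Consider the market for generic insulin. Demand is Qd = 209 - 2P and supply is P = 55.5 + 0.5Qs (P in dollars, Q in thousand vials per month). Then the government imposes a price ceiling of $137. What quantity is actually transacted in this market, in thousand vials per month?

Rearranging supply gives Qs = 2P - 111. In a free market, 209 - 2P = 2P - 111 gives the equilibrium P* = 80, Q* = 49.
The ceiling of 137 is above the equilibrium price 80, so it is not binding; the market clears at P* = 80, Q* = 49.

49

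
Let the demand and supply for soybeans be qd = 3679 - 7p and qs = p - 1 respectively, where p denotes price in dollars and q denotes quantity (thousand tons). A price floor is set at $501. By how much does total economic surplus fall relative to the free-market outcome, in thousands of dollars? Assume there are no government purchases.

47068

In a free market, 3679 - 7p = p - 1 gives the equilibrium p* = 460, q* = 459.
Since 501 > 460, the floor is binding.
At p = 501: qd = 3679 - 7·501 = 172 and qs = 501 - 1 = 500.
Quantity traded falls to 172. At q = 172 the demand price is (3679 - 172)/7 = 501 and the supply price is 1 + 172 = 173.
Deadweight loss = ½ · (501 - 173) · (459 - 172) = ½ · 328 · 287 = 47068.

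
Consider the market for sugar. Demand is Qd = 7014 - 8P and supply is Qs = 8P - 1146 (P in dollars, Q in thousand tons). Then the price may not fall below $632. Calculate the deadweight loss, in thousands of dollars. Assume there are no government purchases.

119072

Setting quantity demanded equal to quantity supplied, 7014 - 8P = 8P - 1146, gives P* = 510 and Q* = 2934.
Because the floor (632) lies above the market-clearing price, it is binding.
At P = 632: Qd = 7014 - 8·632 = 1958 and Qs = 8·632 - 1146 = 3910.
Quantity traded falls to 1958. At Q = 1958 the demand price is (7014 - 1958)/8 = 632 and the supply price is (1146 + 1958)/8 = 388.
Deadweight loss = ½ · (632 - 388) · (2934 - 1958) = ½ · 244 · 976 = 119072.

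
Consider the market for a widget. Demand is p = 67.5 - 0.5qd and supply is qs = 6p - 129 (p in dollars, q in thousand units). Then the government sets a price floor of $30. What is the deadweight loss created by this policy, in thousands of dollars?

Rearranging demand gives qd = 135 - 2p. In a free market, 135 - 2p = 6p - 129 gives the equilibrium p* = 33, q* = 69.
The floor of 30 is below the equilibrium price 33, so it is not binding; the market clears at p* = 33, q* = 69.
Since the control does not bind, no trades are prevented and deadweight loss is zero.

0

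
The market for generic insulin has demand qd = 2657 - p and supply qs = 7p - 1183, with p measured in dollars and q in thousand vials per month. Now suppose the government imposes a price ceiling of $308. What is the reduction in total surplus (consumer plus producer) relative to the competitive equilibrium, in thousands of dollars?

828352

In a free market, 2657 - p = 7p - 1183 gives the equilibrium p* = 480, q* = 2177.
Since 308 < 480, the ceiling is binding.
At p = 308: qd = 2657 - 308 = 2349 and qs = 7·308 - 1183 = 973.
Quantity traded falls to 973. At q = 973 the demand price is 2657 - 973 = 1684 and the supply price is (1183 + 973)/7 = 308.
Deadweight loss = ½ · (1684 - 308) · (2177 - 973) = ½ · 1376 · 1204 = 828352.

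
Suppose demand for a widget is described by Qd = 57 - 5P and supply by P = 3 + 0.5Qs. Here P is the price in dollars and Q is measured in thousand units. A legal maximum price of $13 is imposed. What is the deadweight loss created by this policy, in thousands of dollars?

Rearranging supply gives Qs = 2P - 6. Setting quantity demanded equal to quantity supplied, 57 - 5P = 2P - 6, gives P* = 9 and Q* = 12.
The ceiling of 13 is above the equilibrium price 9, so it is not binding; the market clears at P* = 9, Q* = 12.
Since the control does not bind, no trades are prevented and deadweight loss is zero.

0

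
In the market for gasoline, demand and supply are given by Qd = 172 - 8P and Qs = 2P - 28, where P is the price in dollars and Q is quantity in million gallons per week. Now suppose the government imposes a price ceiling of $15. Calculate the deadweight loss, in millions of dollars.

31.25

Equilibrium: 172 - 8P = 2P - 28, so 200 = 10P and P* = 20, Q* = 12.
Because the ceiling (15) lies below the market-clearing price, it is binding.
At P = 15: Qd = 172 - 8·15 = 52 and Qs = 2·15 - 28 = 2.
Quantity traded falls to 2. At Q = 2 the demand price is (172 - 2)/8 = 21.25 and the supply price is (28 + 2)/2 = 15.
Deadweight loss = ½ · (21.25 - 15) · (12 - 2) = ½ · 6.25 · 10 = 31.25.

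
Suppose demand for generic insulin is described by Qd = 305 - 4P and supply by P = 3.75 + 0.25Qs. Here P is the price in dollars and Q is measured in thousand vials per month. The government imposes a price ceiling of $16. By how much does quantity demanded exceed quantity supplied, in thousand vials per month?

Rearranging supply gives Qs = 4P - 15. Equilibrium: 305 - 4P = 4P - 15, so 320 = 8P and P* = 40, Q* = 145.
The ceiling of 16 is below the equilibrium price 40, so it binds.
At P = 16: Qd = 305 - 4·16 = 241 and Qs = 4·16 - 15 = 49.
Shortage = Qd - Qs = 241 - 49 = 192.

192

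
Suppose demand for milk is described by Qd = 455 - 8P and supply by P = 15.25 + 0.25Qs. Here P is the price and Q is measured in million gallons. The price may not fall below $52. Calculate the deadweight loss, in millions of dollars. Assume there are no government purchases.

Rearranging supply gives Qs = 4P - 61. Equilibrium: 455 - 8P = 4P - 61, so 516 = 12P and P* = 43, Q* = 111.
The floor of 52 is above the equilibrium price 43, so it binds.
At P = 52: Qd = 455 - 8·52 = 39 and Qs = 4·52 - 61 = 147.
Quantity traded falls to 39. At Q = 39 the demand price is (455 - 39)/8 = 52 and the supply price is (61 + 39)/4 = 25.
Deadweight loss = ½ · (52 - 25) · (111 - 39) = ½ · 27 · 72 = 972.

972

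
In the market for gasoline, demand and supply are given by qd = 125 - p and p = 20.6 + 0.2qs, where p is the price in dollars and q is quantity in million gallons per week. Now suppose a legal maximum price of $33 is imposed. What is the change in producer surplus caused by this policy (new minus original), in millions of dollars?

-372.5

Rearranging supply gives qs = 5p - 103. Without the control the market clears where 125 - p = 5p - 103, i.e. p* = 38 and q* = 87.
Because the ceiling (33) lies below the market-clearing price, it is binding.
At p = 33: qd = 125 - 33 = 92 and qs = 5·33 - 103 = 62.
Producer surplus without the control is ½ · (38 - 20.6) · 87 = 756.9.
With the ceiling, producers sell 62 units at 33, so PS = ½ · (33 - 20.6) · 62 = 384.4.
Change in producer surplus = 384.4 - 756.9 = -372.5.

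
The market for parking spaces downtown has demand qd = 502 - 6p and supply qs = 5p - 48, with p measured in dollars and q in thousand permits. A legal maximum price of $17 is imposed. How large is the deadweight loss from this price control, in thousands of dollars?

4991.25

In a free market, 502 - 6p = 5p - 48 gives the equilibrium p* = 50, q* = 202.
Because the ceiling (17) lies below the market-clearing price, it is binding.
At p = 17: qd = 502 - 6·17 = 400 and qs = 5·17 - 48 = 37.
Quantity traded falls to 37. At q = 37 the demand price is (502 - 37)/6 = 77.5 and the supply price is (48 + 37)/5 = 17.
Deadweight loss = ½ · (77.5 - 17) · (202 - 37) = ½ · 60.5 · 165 = 4991.25.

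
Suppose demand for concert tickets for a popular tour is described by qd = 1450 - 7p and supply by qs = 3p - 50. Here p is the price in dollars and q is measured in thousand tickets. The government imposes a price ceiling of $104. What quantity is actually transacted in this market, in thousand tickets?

Equilibrium: 1450 - 7p = 3p - 50, so 1500 = 10p and p* = 150, q* = 400.
Because the ceiling (104) lies below the market-clearing price, it is binding.
At p = 104: qd = 1450 - 7·104 = 722 and qs = 3·104 - 50 = 262.
The quantity actually transacted is the short side, supply: 262.

262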